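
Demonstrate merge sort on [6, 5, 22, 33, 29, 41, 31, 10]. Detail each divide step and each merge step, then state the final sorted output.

Merge sort trace:

Split: [6, 5, 22, 33, 29, 41, 31, 10] -> [6, 5, 22, 33] and [29, 41, 31, 10]
  Split: [6, 5, 22, 33] -> [6, 5] and [22, 33]
    Split: [6, 5] -> [6] and [5]
    Merge: [6] + [5] -> [5, 6]
    Split: [22, 33] -> [22] and [33]
    Merge: [22] + [33] -> [22, 33]
  Merge: [5, 6] + [22, 33] -> [5, 6, 22, 33]
  Split: [29, 41, 31, 10] -> [29, 41] and [31, 10]
    Split: [29, 41] -> [29] and [41]
    Merge: [29] + [41] -> [29, 41]
    Split: [31, 10] -> [31] and [10]
    Merge: [31] + [10] -> [10, 31]
  Merge: [29, 41] + [10, 31] -> [10, 29, 31, 41]
Merge: [5, 6, 22, 33] + [10, 29, 31, 41] -> [5, 6, 10, 22, 29, 31, 33, 41]

Final sorted array: [5, 6, 10, 22, 29, 31, 33, 41]

The merge sort proceeds by recursively splitting the array and merging sorted halves.
After all merges, the sorted array is [5, 6, 10, 22, 29, 31, 33, 41].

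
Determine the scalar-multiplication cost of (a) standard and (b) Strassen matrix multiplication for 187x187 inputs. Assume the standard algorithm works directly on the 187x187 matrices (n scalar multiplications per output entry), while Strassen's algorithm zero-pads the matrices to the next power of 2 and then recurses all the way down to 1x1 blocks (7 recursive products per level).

Matrix multiplication for 187x187 matrices:

Strassen's algorithm requires power-of-2 dimensions. Pad 187x187 to 256x256 (next power of 2).

Standard algorithm: 187^3 = 6539203 multiplications
Strassen's algorithm: 7^(log2(256)) = 7^8 = 5764801 multiplications
Savings: 6539203 - 5764801 = 774402 multiplications

Standard: 6539203 multiplications (187^3). Strassen: 5764801 multiplications (7^8, after padding to 256x256). Strassen reduces 8 recursive multiplications to 7 at each level.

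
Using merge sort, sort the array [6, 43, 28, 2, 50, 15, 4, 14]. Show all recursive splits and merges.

Merge sort trace:

Split: [6, 43, 28, 2, 50, 15, 4, 14] -> [6, 43, 28, 2] and [50, 15, 4, 14]
  Split: [6, 43, 28, 2] -> [6, 43] and [28, 2]
    Split: [6, 43] -> [6] and [43]
    Merge: [6] + [43] -> [6, 43]
    Split: [28, 2] -> [28] and [2]
    Merge: [28] + [2] -> [2, 28]
  Merge: [6, 43] + [2, 28] -> [2, 6, 28, 43]
  Split: [50, 15, 4, 14] -> [50, 15] and [4, 14]
    Split: [50, 15] -> [50] and [15]
    Merge: [50] + [15] -> [15, 50]
    Split: [4, 14] -> [4] and [14]
    Merge: [4] + [14] -> [4, 14]
  Merge: [15, 50] + [4, 14] -> [4, 14, 15, 50]
Merge: [2, 6, 28, 43] + [4, 14, 15, 50] -> [2, 4, 6, 14, 15, 28, 43, 50]

Final sorted array: [2, 4, 6, 14, 15, 28, 43, 50]

The merge sort proceeds by recursively splitting the array and merging sorted halves.
After all merges, the sorted array is [2, 4, 6, 14, 15, 28, 43, 50].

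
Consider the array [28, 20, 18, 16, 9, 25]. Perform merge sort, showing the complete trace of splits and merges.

Merge sort trace:

Split: [28, 20, 18, 16, 9, 25] -> [28, 20, 18] and [16, 9, 25]
  Split: [28, 20, 18] -> [28] and [20, 18]
    Split: [20, 18] -> [20] and [18]
    Merge: [20] + [18] -> [18, 20]
  Merge: [28] + [18, 20] -> [18, 20, 28]
  Split: [16, 9, 25] -> [16] and [9, 25]
    Split: [9, 25] -> [9] and [25]
    Merge: [9] + [25] -> [9, 25]
  Merge: [16] + [9, 25] -> [9, 16, 25]
Merge: [18, 20, 28] + [9, 16, 25] -> [9, 16, 18, 20, 25, 28]

Final sorted array: [9, 16, 18, 20, 25, 28]

The merge sort proceeds by recursively splitting the array and merging sorted halves.
After all merges, the sorted array is [9, 16, 18, 20, 25, 28].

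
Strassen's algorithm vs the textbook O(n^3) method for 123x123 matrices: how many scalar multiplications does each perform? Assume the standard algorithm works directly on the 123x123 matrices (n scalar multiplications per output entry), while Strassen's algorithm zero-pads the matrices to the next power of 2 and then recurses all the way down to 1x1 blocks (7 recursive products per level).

Matrix multiplication for 123x123 matrices:

Strassen's algorithm requires power-of-2 dimensions. Pad 123x123 to 128x128 (next power of 2).

Standard algorithm: 123^3 = 1860867 multiplications
Strassen's algorithm: 7^(log2(128)) = 7^7 = 823543 multiplications
Savings: 1860867 - 823543 = 1037324 multiplications

Standard: 1860867 multiplications (123^3). Strassen: 823543 multiplications (7^7, after padding to 128x128). Strassen reduces 8 recursive multiplications to 7 at each level.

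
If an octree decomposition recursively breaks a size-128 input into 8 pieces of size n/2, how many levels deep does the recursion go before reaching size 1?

For divide and conquer with division factor 2:

Problem sizes at each level:
Level 0: 128
Level 1: 64
Level 2: 32
Level 3: 16
Level 4: 8
Level 5: 4
Level 6: 2
Level 7: 1

The root is level 0 and the size-1 base case is level 7 (the tree spans levels 0 through 7, i.e. 8 levels counting the root), so the depth is the number of divisions: log_2(128) = 7

The recursion tree depth is log_2(128) = 7. At each level, the problem size is divided by 2, so it takes 7 divisions to reduce to a base case of size 1. The algorithm makes 8 recursive calls at each level.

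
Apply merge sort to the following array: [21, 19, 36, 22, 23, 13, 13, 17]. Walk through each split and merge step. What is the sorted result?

Merge sort trace:

Split: [21, 19, 36, 22, 23, 13, 13, 17] -> [21, 19, 36, 22] and [23, 13, 13, 17]
  Split: [21, 19, 36, 22] -> [21, 19] and [36, 22]
    Split: [21, 19] -> [21] and [19]
    Merge: [21] + [19] -> [19, 21]
    Split: [36, 22] -> [36] and [22]
    Merge: [36] + [22] -> [22, 36]
  Merge: [19, 21] + [22, 36] -> [19, 21, 22, 36]
  Split: [23, 13, 13, 17] -> [23, 13] and [13, 17]
    Split: [23, 13] -> [23] and [13]
    Merge: [23] + [13] -> [13, 23]
    Split: [13, 17] -> [13] and [17]
    Merge: [13] + [17] -> [13, 17]
  Merge: [13, 23] + [13, 17] -> [13, 13, 17, 23]
Merge: [19, 21, 22, 36] + [13, 13, 17, 23] -> [13, 13, 17, 19, 21, 22, 23, 36]

Final sorted array: [13, 13, 17, 19, 21, 22, 23, 36]

The merge sort proceeds by recursively splitting the array and merging sorted halves.
After all merges, the sorted array is [13, 13, 17, 19, 21, 22, 23, 36].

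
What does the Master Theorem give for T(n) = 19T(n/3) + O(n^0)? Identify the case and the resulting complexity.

Master Theorem for T(n) = 19T(n/3) + O(n^0):

a = 19, b = 3, c = 0
log_b(a) = log_3(19) = 2.6801

Case 1: c = 0 < log_3(19) = 2.6801
T(n) = O(n^(log_3 19))

For T(n) = 19T(n/3) + O(n^0): log_3(19) = 2.6801. This is Case 1 of the Master Theorem (c < log_b(a), work dominated by leaves), giving O(n^(log_3 19)).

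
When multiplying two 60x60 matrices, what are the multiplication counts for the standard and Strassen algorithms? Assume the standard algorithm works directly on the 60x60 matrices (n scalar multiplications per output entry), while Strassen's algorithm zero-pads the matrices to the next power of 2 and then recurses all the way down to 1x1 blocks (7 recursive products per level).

Matrix multiplication for 60x60 matrices:

Strassen's algorithm requires power-of-2 dimensions. Pad 60x60 to 64x64 (next power of 2).

Standard algorithm: 60^3 = 216000 multiplications
Strassen's algorithm: 7^(log2(64)) = 7^6 = 117649 multiplications
Savings: 216000 - 117649 = 98351 multiplications

Standard: 216000 multiplications (60^3). Strassen: 117649 multiplications (7^6, after padding to 64x64). Strassen reduces 8 recursive multiplications to 7 at each level.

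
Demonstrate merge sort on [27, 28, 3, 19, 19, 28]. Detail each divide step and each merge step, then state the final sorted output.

Merge sort trace:

Split: [27, 28, 3, 19, 19, 28] -> [27, 28, 3] and [19, 19, 28]
  Split: [27, 28, 3] -> [27] and [28, 3]
    Split: [28, 3] -> [28] and [3]
    Merge: [28] + [3] -> [3, 28]
  Merge: [27] + [3, 28] -> [3, 27, 28]
  Split: [19, 19, 28] -> [19] and [19, 28]
    Split: [19, 28] -> [19] and [28]
    Merge: [19] + [28] -> [19, 28]
  Merge: [19] + [19, 28] -> [19, 19, 28]
Merge: [3, 27, 28] + [19, 19, 28] -> [3, 19, 19, 27, 28, 28]

Final sorted array: [3, 19, 19, 27, 28, 28]

The merge sort proceeds by recursively splitting the array and merging sorted halves.
After all merges, the sorted array is [3, 19, 19, 27, 28, 28].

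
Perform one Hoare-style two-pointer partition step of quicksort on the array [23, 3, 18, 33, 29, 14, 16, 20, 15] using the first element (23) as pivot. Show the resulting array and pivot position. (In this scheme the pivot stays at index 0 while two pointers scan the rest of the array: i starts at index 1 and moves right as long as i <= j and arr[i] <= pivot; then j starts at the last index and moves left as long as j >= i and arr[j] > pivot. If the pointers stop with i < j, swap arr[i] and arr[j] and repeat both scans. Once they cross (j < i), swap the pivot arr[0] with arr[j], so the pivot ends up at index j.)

Hoare-style two-pointer partition with pivot = 23:

Initial array: [23, 3, 18, 33, 29, 14, 16, 20, 15]

Pointers start at i = 1, j = 8.
i stops at index 3 (arr[3]=33 > 23), j stops at index 8 (arr[8]=15 <= 23): swap arr[3] and arr[8], array becomes [23, 3, 18, 15, 29, 14, 16, 20, 33]
i stops at index 4 (arr[4]=29 > 23), j stops at index 7 (arr[7]=20 <= 23): swap arr[4] and arr[7], array becomes [23, 3, 18, 15, 20, 14, 16, 29, 33]
i ends at 7, j ends at 6: the pointers have crossed (j < i), so scanning stops.

Swap pivot arr[0] with arr[6] to place pivot at position 6: [16, 3, 18, 15, 20, 14, 23, 29, 33]
Pivot position: 6

After partitioning with pivot 23, the array becomes [16, 3, 18, 15, 20, 14, 23, 29, 33]. The pivot is placed at index 6. All elements to the left of the pivot are <= 23, and all elements to the right are > 23.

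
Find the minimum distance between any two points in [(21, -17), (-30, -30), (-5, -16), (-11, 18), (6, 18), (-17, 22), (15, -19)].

Computing all pairwise distances among 7 points:

d((21, -17), (-30, -30)) = 52.6308
d((21, -17), (-5, -16)) = 26.0192
d((21, -17), (-11, 18)) = 47.4236
d((21, -17), (6, 18)) = 38.0789
d((21, -17), (-17, 22)) = 54.4518
d((21, -17), (15, -19)) = 6.3246 <-- minimum
d((-30, -30), (-5, -16)) = 28.6531
d((-30, -30), (-11, 18)) = 51.6236
d((-30, -30), (6, 18)) = 60.0
d((-30, -30), (-17, 22)) = 53.6004
d((-30, -30), (15, -19)) = 46.3249
d((-5, -16), (-11, 18)) = 34.5254
d((-5, -16), (6, 18)) = 35.7351
d((-5, -16), (-17, 22)) = 39.8497
d((-5, -16), (15, -19)) = 20.2237
d((-11, 18), (6, 18)) = 17.0
d((-11, 18), (-17, 22)) = 7.2111
d((-11, 18), (15, -19)) = 45.2217
d((6, 18), (-17, 22)) = 23.3452
d((6, 18), (15, -19)) = 38.0789
d((-17, 22), (15, -19)) = 52.0096

Closest pair: (21, -17) and (15, -19) with distance 6.3246

The closest pair is (21, -17) and (15, -19) with Euclidean distance 6.3246. For 7 points, brute-force pairwise comparison is shown above. For large n, the divide-and-conquer algorithm (sort by x, recurse on halves, check the dividing strip) achieves O(n log n).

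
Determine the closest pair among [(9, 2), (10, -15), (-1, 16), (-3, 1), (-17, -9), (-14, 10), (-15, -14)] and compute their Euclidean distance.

Computing all pairwise distances among 7 points:

d((9, 2), (10, -15)) = 17.0294
d((9, 2), (-1, 16)) = 17.2047
d((9, 2), (-3, 1)) = 12.0416
d((9, 2), (-17, -9)) = 28.2312
d((9, 2), (-14, 10)) = 24.3516
d((9, 2), (-15, -14)) = 28.8444
d((10, -15), (-1, 16)) = 32.8938
d((10, -15), (-3, 1)) = 20.6155
d((10, -15), (-17, -9)) = 27.6586
d((10, -15), (-14, 10)) = 34.6554
d((10, -15), (-15, -14)) = 25.02
d((-1, 16), (-3, 1)) = 15.1327
d((-1, 16), (-17, -9)) = 29.6816
d((-1, 16), (-14, 10)) = 14.3178
d((-1, 16), (-15, -14)) = 33.1059
d((-3, 1), (-17, -9)) = 17.2047
d((-3, 1), (-14, 10)) = 14.2127
d((-3, 1), (-15, -14)) = 19.2094
d((-17, -9), (-14, 10)) = 19.2354
d((-17, -9), (-15, -14)) = 5.3852 <-- minimum
d((-14, 10), (-15, -14)) = 24.0208

Closest pair: (-17, -9) and (-15, -14) with distance 5.3852

The closest pair is (-17, -9) and (-15, -14) with Euclidean distance 5.3852. For 7 points, brute-force pairwise comparison is shown above. For large n, the divide-and-conquer algorithm (sort by x, recurse on halves, check the dividing strip) achieves O(n log n).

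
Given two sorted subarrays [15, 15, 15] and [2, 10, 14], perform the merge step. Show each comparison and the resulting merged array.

Merging process:

Compare 15 vs 2: take 2 from right. Merged: [2]
Compare 15 vs 10: take 10 from right. Merged: [2, 10]
Compare 15 vs 14: take 14 from right. Merged: [2, 10, 14]
Append remaining from left: [15, 15, 15]. Merged: [2, 10, 14, 15, 15, 15]

Final merged array: [2, 10, 14, 15, 15, 15]
Total comparisons: 3

The merged array is [2, 10, 14, 15, 15, 15], requiring 3 comparisons. The merge step runs in O(n) time where n is the total number of elements.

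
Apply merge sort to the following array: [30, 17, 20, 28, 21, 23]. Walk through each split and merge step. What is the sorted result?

Merge sort trace:

Split: [30, 17, 20, 28, 21, 23] -> [30, 17, 20] and [28, 21, 23]
  Split: [30, 17, 20] -> [30] and [17, 20]
    Split: [17, 20] -> [17] and [20]
    Merge: [17] + [20] -> [17, 20]
  Merge: [30] + [17, 20] -> [17, 20, 30]
  Split: [28, 21, 23] -> [28] and [21, 23]
    Split: [21, 23] -> [21] and [23]
    Merge: [21] + [23] -> [21, 23]
  Merge: [28] + [21, 23] -> [21, 23, 28]
Merge: [17, 20, 30] + [21, 23, 28] -> [17, 20, 21, 23, 28, 30]

Final sorted array: [17, 20, 21, 23, 28, 30]

The merge sort proceeds by recursively splitting the array and merging sorted halves.
After all merges, the sorted array is [17, 20, 21, 23, 28, 30].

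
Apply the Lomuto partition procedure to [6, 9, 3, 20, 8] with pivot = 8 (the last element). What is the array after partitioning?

Lomuto partition with pivot = 8:

Initial array: [6, 9, 3, 20, 8]

arr[0]=6 <= 8: swap with position 0, array becomes [6, 9, 3, 20, 8]
arr[1]=9 > 8: no swap
arr[2]=3 <= 8: swap with position 1, array becomes [6, 3, 9, 20, 8]
arr[3]=20 > 8: no swap

Place pivot at position 2: [6, 3, 8, 20, 9]
Pivot position: 2

After partitioning with pivot 8, the array becomes [6, 3, 8, 20, 9]. The pivot is placed at index 2. All elements to the left of the pivot are <= 8, and all elements to the right are > 8.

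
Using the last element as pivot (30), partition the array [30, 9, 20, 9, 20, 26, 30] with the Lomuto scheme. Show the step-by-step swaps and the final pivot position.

Lomuto partition with pivot = 30:

Initial array: [30, 9, 20, 9, 20, 26, 30]

arr[0]=30 <= 30: swap with position 0, array becomes [30, 9, 20, 9, 20, 26, 30]
arr[1]=9 <= 30: swap with position 1, array becomes [30, 9, 20, 9, 20, 26, 30]
arr[2]=20 <= 30: swap with position 2, array becomes [30, 9, 20, 9, 20, 26, 30]
arr[3]=9 <= 30: swap with position 3, array becomes [30, 9, 20, 9, 20, 26, 30]
arr[4]=20 <= 30: swap with position 4, array becomes [30, 9, 20, 9, 20, 26, 30]
arr[5]=26 <= 30: swap with position 5, array becomes [30, 9, 20, 9, 20, 26, 30]

Place pivot at position 6: [30, 9, 20, 9, 20, 26, 30]
Pivot position: 6

After partitioning with pivot 30, the array becomes [30, 9, 20, 9, 20, 26, 30]. The pivot is placed at index 6. All elements to the left of the pivot are <= 30, and all elements to the right are > 30.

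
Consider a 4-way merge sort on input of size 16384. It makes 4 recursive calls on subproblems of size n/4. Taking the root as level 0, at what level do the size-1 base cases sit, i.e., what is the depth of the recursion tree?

For divide and conquer with division factor 4:

Problem sizes at each level:
Level 0: 16384
Level 1: 4096
Level 2: 1024
Level 3: 256
Level 4: 64
Level 5: 16
Level 6: 4
Level 7: 1

The root is level 0 and the size-1 base case is level 7 (the tree spans levels 0 through 7, i.e. 8 levels counting the root), so the depth is the number of divisions: log_4(16384) = 7

The recursion tree depth is log_4(16384) = 7. At each level, the problem size is divided by 4, so it takes 7 divisions to reduce to a base case of size 1. The algorithm makes 4 recursive calls at each level.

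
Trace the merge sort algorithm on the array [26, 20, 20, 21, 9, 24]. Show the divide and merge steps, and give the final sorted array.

Merge sort trace:

Split: [26, 20, 20, 21, 9, 24] -> [26, 20, 20] and [21, 9, 24]
  Split: [26, 20, 20] -> [26] and [20, 20]
    Split: [20, 20] -> [20] and [20]
    Merge: [20] + [20] -> [20, 20]
  Merge: [26] + [20, 20] -> [20, 20, 26]
  Split: [21, 9, 24] -> [21] and [9, 24]
    Split: [9, 24] -> [9] and [24]
    Merge: [9] + [24] -> [9, 24]
  Merge: [21] + [9, 24] -> [9, 21, 24]
Merge: [20, 20, 26] + [9, 21, 24] -> [9, 20, 20, 21, 24, 26]

Final sorted array: [9, 20, 20, 21, 24, 26]

The merge sort proceeds by recursively splitting the array and merging sorted halves.
After all merges, the sorted array is [9, 20, 20, 21, 24, 26].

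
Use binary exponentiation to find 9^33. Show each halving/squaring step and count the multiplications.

Computing 9^33 by squaring (build up from 9^1; each line after the first costs one multiplication):

9^1 = 9
9^2 = (9^1)^2 = 9^2 = 81
9^4 = (9^2)^2 = 81^2 = 6561
9^8 = (9^4)^2 = 6561^2 = 43046721
9^16 = (9^8)^2 = 43046721^2 = 1853020188851841
9^32 = (9^16)^2 = 1853020188851841^2 = 3433683820292512484657849089281
9^33 = 9 * 9^32 = 9 * 3433683820292512484657849089281 = 30903154382632612361920641803529

Result: 30903154382632612361920641803529
Multiplications needed: 6 (6 lines after 9^1)

9^33 = 30903154382632612361920641803529. Using exponentiation by squaring, this requires 6 multiplications. The key idea: if the exponent is even, square the half-power; if odd, multiply by the base once.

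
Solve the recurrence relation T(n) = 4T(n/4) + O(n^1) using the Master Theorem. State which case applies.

Master Theorem for T(n) = 4T(n/4) + O(n^1):

a = 4, b = 4, c = 1
log_b(a) = log_4(4) = 1.0000

Case 2: c = 1 = log_4(4) = 1.0000
T(n) = O(n^1 log n) = O(n log n)

For T(n) = 4T(n/4) + O(n^1): log_4(4) = 1.0000. This is Case 2 of the Master Theorem (c = log_b(a), equal work at all levels), giving O(n log n).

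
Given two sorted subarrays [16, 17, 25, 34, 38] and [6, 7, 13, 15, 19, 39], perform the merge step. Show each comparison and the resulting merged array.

Merging process:

Compare 16 vs 6: take 6 from right. Merged: [6]
Compare 16 vs 7: take 7 from right. Merged: [6, 7]
Compare 16 vs 13: take 13 from right. Merged: [6, 7, 13]
Compare 16 vs 15: take 15 from right. Merged: [6, 7, 13, 15]
Compare 16 vs 19: take 16 from left. Merged: [6, 7, 13, 15, 16]
Compare 17 vs 19: take 17 from left. Merged: [6, 7, 13, 15, 16, 17]
Compare 25 vs 19: take 19 from right. Merged: [6, 7, 13, 15, 16, 17, 19]
Compare 25 vs 39: take 25 from left. Merged: [6, 7, 13, 15, 16, 17, 19, 25]
Compare 34 vs 39: take 34 from left. Merged: [6, 7, 13, 15, 16, 17, 19, 25, 34]
Compare 38 vs 39: take 38 from left. Merged: [6, 7, 13, 15, 16, 17, 19, 25, 34, 38]
Append remaining from right: [39]. Merged: [6, 7, 13, 15, 16, 17, 19, 25, 34, 38, 39]

Final merged array: [6, 7, 13, 15, 16, 17, 19, 25, 34, 38, 39]
Total comparisons: 10

The merged array is [6, 7, 13, 15, 16, 17, 19, 25, 34, 38, 39], requiring 10 comparisons. The merge step runs in O(n) time where n is the total number of elements.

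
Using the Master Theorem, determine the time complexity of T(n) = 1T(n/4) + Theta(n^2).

Master Theorem for T(n) = 1T(n/4) + O(n^2):

a = 1, b = 4, c = 2
log_b(a) = log_4(1) = 0.0000

Case 3: c = 2 > log_4(1) = 0.0000
T(n) = O(n^2) = O(n^2)

For T(n) = 1T(n/4) + O(n^2): log_4(1) = 0.0000. This is Case 3 of the Master Theorem (c > log_b(a), work dominated by root), giving O(n^2).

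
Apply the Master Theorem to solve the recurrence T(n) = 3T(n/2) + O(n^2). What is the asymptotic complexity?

Master Theorem for T(n) = 3T(n/2) + O(n^2):

a = 3, b = 2, c = 2
log_b(a) = log_2(3) = 1.5850

Case 3: c = 2 > log_2(3) = 1.5850
T(n) = O(n^2) = O(n^2)

For T(n) = 3T(n/2) + O(n^2): log_2(3) = 1.5850. This is Case 3 of the Master Theorem (c > log_b(a), work dominated by root), giving O(n^2).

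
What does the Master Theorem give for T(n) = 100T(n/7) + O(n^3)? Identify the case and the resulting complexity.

Master Theorem for T(n) = 100T(n/7) + O(n^3):

a = 100, b = 7, c = 3
log_b(a) = log_7(100) = 2.3666

Case 3: c = 3 > log_7(100) = 2.3666
T(n) = O(n^3) = O(n^3)

For T(n) = 100T(n/7) + O(n^3): log_7(100) = 2.3666. This is Case 3 of the Master Theorem (c > log_b(a), work dominated by root), giving O(n^3).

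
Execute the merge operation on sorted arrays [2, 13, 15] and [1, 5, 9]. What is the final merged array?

Merging process:

Compare 2 vs 1: take 1 from right. Merged: [1]
Compare 2 vs 5: take 2 from left. Merged: [1, 2]
Compare 13 vs 5: take 5 from right. Merged: [1, 2, 5]
Compare 13 vs 9: take 9 from right. Merged: [1, 2, 5, 9]
Append remaining from left: [13, 15]. Merged: [1, 2, 5, 9, 13, 15]

Final merged array: [1, 2, 5, 9, 13, 15]
Total comparisons: 4

The merged array is [1, 2, 5, 9, 13, 15], requiring 4 comparisons. The merge step runs in O(n) time where n is the total number of elements.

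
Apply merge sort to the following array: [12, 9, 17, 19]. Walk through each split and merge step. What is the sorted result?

Merge sort trace:

Split: [12, 9, 17, 19] -> [12, 9] and [17, 19]
  Split: [12, 9] -> [12] and [9]
  Merge: [12] + [9] -> [9, 12]
  Split: [17, 19] -> [17] and [19]
  Merge: [17] + [19] -> [17, 19]
Merge: [9, 12] + [17, 19] -> [9, 12, 17, 19]

Final sorted array: [9, 12, 17, 19]

The merge sort proceeds by recursively splitting the array and merging sorted halves.
After all merges, the sorted array is [9, 12, 17, 19].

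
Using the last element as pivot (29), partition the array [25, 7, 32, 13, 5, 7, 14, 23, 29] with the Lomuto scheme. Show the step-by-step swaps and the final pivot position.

Lomuto partition with pivot = 29:

Initial array: [25, 7, 32, 13, 5, 7, 14, 23, 29]

arr[0]=25 <= 29: swap with position 0, array becomes [25, 7, 32, 13, 5, 7, 14, 23, 29]
arr[1]=7 <= 29: swap with position 1, array becomes [25, 7, 32, 13, 5, 7, 14, 23, 29]
arr[2]=32 > 29: no swap
arr[3]=13 <= 29: swap with position 2, array becomes [25, 7, 13, 32, 5, 7, 14, 23, 29]
arr[4]=5 <= 29: swap with position 3, array becomes [25, 7, 13, 5, 32, 7, 14, 23, 29]
arr[5]=7 <= 29: swap with position 4, array becomes [25, 7, 13, 5, 7, 32, 14, 23, 29]
arr[6]=14 <= 29: swap with position 5, array becomes [25, 7, 13, 5, 7, 14, 32, 23, 29]
arr[7]=23 <= 29: swap with position 6, array becomes [25, 7, 13, 5, 7, 14, 23, 32, 29]

Place pivot at position 7: [25, 7, 13, 5, 7, 14, 23, 29, 32]
Pivot position: 7

After partitioning with pivot 29, the array becomes [25, 7, 13, 5, 7, 14, 23, 29, 32]. The pivot is placed at index 7. All elements to the left of the pivot are <= 29, and all elements to the right are > 29.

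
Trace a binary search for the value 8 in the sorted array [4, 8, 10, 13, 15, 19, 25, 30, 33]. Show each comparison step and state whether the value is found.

Binary search for 8 in [4, 8, 10, 13, 15, 19, 25, 30, 33]:

lo=0, hi=8, mid=4, arr[mid]=15 -> 15 > 8, search left half
lo=0, hi=3, mid=1, arr[mid]=8 -> Found target at index 1!

Binary search finds 8 at index 1 after 2 comparisons. The search repeatedly halves the search space by comparing with the middle element.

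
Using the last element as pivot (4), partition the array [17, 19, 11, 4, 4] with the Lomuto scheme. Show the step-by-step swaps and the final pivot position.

Lomuto partition with pivot = 4:

Initial array: [17, 19, 11, 4, 4]

arr[0]=17 > 4: no swap
arr[1]=19 > 4: no swap
arr[2]=11 > 4: no swap
arr[3]=4 <= 4: swap with position 0, array becomes [4, 19, 11, 17, 4]

Place pivot at position 1: [4, 4, 11, 17, 19]
Pivot position: 1

After partitioning with pivot 4, the array becomes [4, 4, 11, 17, 19]. The pivot is placed at index 1. All elements to the left of the pivot are <= 4, and all elements to the right are > 4.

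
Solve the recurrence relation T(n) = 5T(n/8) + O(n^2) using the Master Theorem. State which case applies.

Master Theorem for T(n) = 5T(n/8) + O(n^2):

a = 5, b = 8, c = 2
log_b(a) = log_8(5) = 0.7740

Case 3: c = 2 > log_8(5) = 0.7740
T(n) = O(n^2) = O(n^2)

For T(n) = 5T(n/8) + O(n^2): log_8(5) = 0.7740. This is Case 3 of the Master Theorem (c > log_b(a), work dominated by root), giving O(n^2).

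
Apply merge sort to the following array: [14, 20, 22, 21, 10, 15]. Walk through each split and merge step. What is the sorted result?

Merge sort trace:

Split: [14, 20, 22, 21, 10, 15] -> [14, 20, 22] and [21, 10, 15]
  Split: [14, 20, 22] -> [14] and [20, 22]
    Split: [20, 22] -> [20] and [22]
    Merge: [20] + [22] -> [20, 22]
  Merge: [14] + [20, 22] -> [14, 20, 22]
  Split: [21, 10, 15] -> [21] and [10, 15]
    Split: [10, 15] -> [10] and [15]
    Merge: [10] + [15] -> [10, 15]
  Merge: [21] + [10, 15] -> [10, 15, 21]
Merge: [14, 20, 22] + [10, 15, 21] -> [10, 14, 15, 20, 21, 22]

Final sorted array: [10, 14, 15, 20, 21, 22]

The merge sort proceeds by recursively splitting the array and merging sorted halves.
After all merges, the sorted array is [10, 14, 15, 20, 21, 22].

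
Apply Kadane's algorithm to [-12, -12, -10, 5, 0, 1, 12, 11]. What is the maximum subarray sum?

Using Kadane's algorithm on [-12, -12, -10, 5, 0, 1, 12, 11]:

Scanning through the array:
Position 1 (value -12): max_ending_here = -12, max_so_far = -12
Position 2 (value -10): max_ending_here = -10, max_so_far = -10
Position 3 (value 5): max_ending_here = 5, max_so_far = 5
Position 4 (value 0): max_ending_here = 5, max_so_far = 5
Position 5 (value 1): max_ending_here = 6, max_so_far = 6
Position 6 (value 12): max_ending_here = 18, max_so_far = 18
Position 7 (value 11): max_ending_here = 29, max_so_far = 29

Maximum subarray: [5, 0, 1, 12, 11]
Maximum sum: 29

The maximum subarray is [5, 0, 1, 12, 11] with sum 29. This subarray runs from index 3 to index 7.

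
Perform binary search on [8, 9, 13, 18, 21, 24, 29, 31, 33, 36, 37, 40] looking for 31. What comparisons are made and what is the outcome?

Binary search for 31 in [8, 9, 13, 18, 21, 24, 29, 31, 33, 36, 37, 40]:

lo=0, hi=11, mid=5, arr[mid]=24 -> 24 < 31, search right half
lo=6, hi=11, mid=8, arr[mid]=33 -> 33 > 31, search left half
lo=6, hi=7, mid=6, arr[mid]=29 -> 29 < 31, search right half
lo=7, hi=7, mid=7, arr[mid]=31 -> Found target at index 7!

Binary search finds 31 at index 7 after 4 comparisons. The search repeatedly halves the search space by comparing with the middle element.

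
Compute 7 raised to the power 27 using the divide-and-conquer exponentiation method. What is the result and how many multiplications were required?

Computing 7^27 by squaring (build up from 7^1; each line after the first costs one multiplication):

7^1 = 7
7^2 = (7^1)^2 = 7^2 = 49
7^3 = 7 * 7^2 = 7 * 49 = 343
7^6 = (7^3)^2 = 343^2 = 117649
7^12 = (7^6)^2 = 117649^2 = 13841287201
7^13 = 7 * 7^12 = 7 * 13841287201 = 96889010407
7^26 = (7^13)^2 = 96889010407^2 = 9387480337647754305649
7^27 = 7 * 7^26 = 7 * 9387480337647754305649 = 65712362363534280139543

Result: 65712362363534280139543
Multiplications needed: 7 (7 lines after 7^1)

7^27 = 65712362363534280139543. Using exponentiation by squaring, this requires 7 multiplications. The key idea: if the exponent is even, square the half-power; if odd, multiply by the base once.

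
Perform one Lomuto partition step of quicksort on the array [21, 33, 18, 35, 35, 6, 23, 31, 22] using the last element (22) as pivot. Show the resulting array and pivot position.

Lomuto partition with pivot = 22:

Initial array: [21, 33, 18, 35, 35, 6, 23, 31, 22]

arr[0]=21 <= 22: swap with position 0, array becomes [21, 33, 18, 35, 35, 6, 23, 31, 22]
arr[1]=33 > 22: no swap
arr[2]=18 <= 22: swap with position 1, array becomes [21, 18, 33, 35, 35, 6, 23, 31, 22]
arr[3]=35 > 22: no swap
arr[4]=35 > 22: no swap
arr[5]=6 <= 22: swap with position 2, array becomes [21, 18, 6, 35, 35, 33, 23, 31, 22]
arr[6]=23 > 22: no swap
arr[7]=31 > 22: no swap

Place pivot at position 3: [21, 18, 6, 22, 35, 33, 23, 31, 35]
Pivot position: 3

After partitioning with pivot 22, the array becomes [21, 18, 6, 22, 35, 33, 23, 31, 35]. The pivot is placed at index 3. All elements to the left of the pivot are <= 22, and all elements to the right are > 22.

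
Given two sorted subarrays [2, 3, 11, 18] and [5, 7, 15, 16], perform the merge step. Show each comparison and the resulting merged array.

Merging process:

Compare 2 vs 5: take 2 from left. Merged: [2]
Compare 3 vs 5: take 3 from left. Merged: [2, 3]
Compare 11 vs 5: take 5 from right. Merged: [2, 3, 5]
Compare 11 vs 7: take 7 from right. Merged: [2, 3, 5, 7]
Compare 11 vs 15: take 11 from left. Merged: [2, 3, 5, 7, 11]
Compare 18 vs 15: take 15 from right. Merged: [2, 3, 5, 7, 11, 15]
Compare 18 vs 16: take 16 from right. Merged: [2, 3, 5, 7, 11, 15, 16]
Append remaining from left: [18]. Merged: [2, 3, 5, 7, 11, 15, 16, 18]

Final merged array: [2, 3, 5, 7, 11, 15, 16, 18]
Total comparisons: 7

The merged array is [2, 3, 5, 7, 11, 15, 16, 18], requiring 7 comparisons. The merge step runs in O(n) time where n is the total number of elements.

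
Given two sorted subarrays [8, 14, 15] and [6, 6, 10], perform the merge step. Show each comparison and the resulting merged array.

Merging process:

Compare 8 vs 6: take 6 from right. Merged: [6]
Compare 8 vs 6: take 6 from right. Merged: [6, 6]
Compare 8 vs 10: take 8 from left. Merged: [6, 6, 8]
Compare 14 vs 10: take 10 from right. Merged: [6, 6, 8, 10]
Append remaining from left: [14, 15]. Merged: [6, 6, 8, 10, 14, 15]

Final merged array: [6, 6, 8, 10, 14, 15]
Total comparisons: 4

The merged array is [6, 6, 8, 10, 14, 15], requiring 4 comparisons. The merge step runs in O(n) time where n is the total number of elements.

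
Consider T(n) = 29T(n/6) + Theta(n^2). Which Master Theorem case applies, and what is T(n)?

Master Theorem for T(n) = 29T(n/6) + O(n^2):

a = 29, b = 6, c = 2
log_b(a) = log_6(29) = 1.8793

Case 3: c = 2 > log_6(29) = 1.8793
T(n) = O(n^2) = O(n^2)

For T(n) = 29T(n/6) + O(n^2): log_6(29) = 1.8793. This is Case 3 of the Master Theorem (c > log_b(a), work dominated by root), giving O(n^2).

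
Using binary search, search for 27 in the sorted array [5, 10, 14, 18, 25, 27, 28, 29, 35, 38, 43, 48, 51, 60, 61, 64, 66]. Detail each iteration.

Binary search for 27 in [5, 10, 14, 18, 25, 27, 28, 29, 35, 38, 43, 48, 51, 60, 61, 64, 66]:

lo=0, hi=16, mid=8, arr[mid]=35 -> 35 > 27, search left half
lo=0, hi=7, mid=3, arr[mid]=18 -> 18 < 27, search right half
lo=4, hi=7, mid=5, arr[mid]=27 -> Found target at index 5!

Binary search finds 27 at index 5 after 3 comparisons. The search repeatedly halves the search space by comparing with the middle element.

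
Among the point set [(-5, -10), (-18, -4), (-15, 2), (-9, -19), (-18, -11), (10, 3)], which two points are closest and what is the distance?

Computing all pairwise distances among 6 points:

d((-5, -10), (-18, -4)) = 14.3178
d((-5, -10), (-15, 2)) = 15.6205
d((-5, -10), (-9, -19)) = 9.8489
d((-5, -10), (-18, -11)) = 13.0384
d((-5, -10), (10, 3)) = 19.8494
d((-18, -4), (-15, 2)) = 6.7082 <-- minimum
d((-18, -4), (-9, -19)) = 17.4929
d((-18, -4), (-18, -11)) = 7.0
d((-18, -4), (10, 3)) = 28.8617
d((-15, 2), (-9, -19)) = 21.8403
d((-15, 2), (-18, -11)) = 13.3417
d((-15, 2), (10, 3)) = 25.02
d((-9, -19), (-18, -11)) = 12.0416
d((-9, -19), (10, 3)) = 29.0689
d((-18, -11), (10, 3)) = 31.305

Closest pair: (-18, -4) and (-15, 2) with distance 6.7082

The closest pair is (-18, -4) and (-15, 2) with Euclidean distance 6.7082. For 6 points, brute-force pairwise comparison is shown above. For large n, the divide-and-conquer algorithm (sort by x, recurse on halves, check the dividing strip) achieves O(n log n).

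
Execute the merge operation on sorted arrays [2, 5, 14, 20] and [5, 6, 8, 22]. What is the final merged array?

Merging process:

Compare 2 vs 5: take 2 from left. Merged: [2]
Compare 5 vs 5: take 5 from left. Merged: [2, 5]
Compare 14 vs 5: take 5 from right. Merged: [2, 5, 5]
Compare 14 vs 6: take 6 from right. Merged: [2, 5, 5, 6]
Compare 14 vs 8: take 8 from right. Merged: [2, 5, 5, 6, 8]
Compare 14 vs 22: take 14 from left. Merged: [2, 5, 5, 6, 8, 14]
Compare 20 vs 22: take 20 from left. Merged: [2, 5, 5, 6, 8, 14, 20]
Append remaining from right: [22]. Merged: [2, 5, 5, 6, 8, 14, 20, 22]

Final merged array: [2, 5, 5, 6, 8, 14, 20, 22]
Total comparisons: 7

The merged array is [2, 5, 5, 6, 8, 14, 20, 22], requiring 7 comparisons. The merge step runs in O(n) time where n is the total number of elements.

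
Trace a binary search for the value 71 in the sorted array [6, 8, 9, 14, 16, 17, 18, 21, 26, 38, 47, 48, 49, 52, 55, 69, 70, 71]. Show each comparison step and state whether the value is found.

Binary search for 71 in [6, 8, 9, 14, 16, 17, 18, 21, 26, 38, 47, 48, 49, 52, 55, 69, 70, 71]:

lo=0, hi=17, mid=8, arr[mid]=26 -> 26 < 71, search right half
lo=9, hi=17, mid=13, arr[mid]=52 -> 52 < 71, search right half
lo=14, hi=17, mid=15, arr[mid]=69 -> 69 < 71, search right half
lo=16, hi=17, mid=16, arr[mid]=70 -> 70 < 71, search right half
lo=17, hi=17, mid=17, arr[mid]=71 -> Found target at index 17!

Binary search finds 71 at index 17 after 5 comparisons. The search repeatedly halves the search space by comparing with the middle element.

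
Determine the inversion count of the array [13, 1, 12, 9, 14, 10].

Finding inversions in [13, 1, 12, 9, 14, 10]:

(0, 1): arr[0]=13 > arr[1]=1
(0, 2): arr[0]=13 > arr[2]=12
(0, 3): arr[0]=13 > arr[3]=9
(0, 5): arr[0]=13 > arr[5]=10
(2, 3): arr[2]=12 > arr[3]=9
(2, 5): arr[2]=12 > arr[5]=10
(4, 5): arr[4]=14 > arr[5]=10

Total inversions: 7

The array has 7 inversion(s): (0,1), (0,2), (0,3), (0,5), (2,3), (2,5), (4,5). Each pair (i,j) satisfies i < j and arr[i] > arr[j].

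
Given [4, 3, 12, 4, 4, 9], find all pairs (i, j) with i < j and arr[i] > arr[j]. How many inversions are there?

Finding inversions in [4, 3, 12, 4, 4, 9]:

(0, 1): arr[0]=4 > arr[1]=3
(2, 3): arr[2]=12 > arr[3]=4
(2, 4): arr[2]=12 > arr[4]=4
(2, 5): arr[2]=12 > arr[5]=9

Total inversions: 4

The array has 4 inversion(s): (0,1), (2,3), (2,4), (2,5). Each pair (i,j) satisfies i < j and arr[i] > arr[j].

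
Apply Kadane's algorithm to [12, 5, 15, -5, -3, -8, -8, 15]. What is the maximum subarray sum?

Using Kadane's algorithm on [12, 5, 15, -5, -3, -8, -8, 15]:

Scanning through the array:
Position 1 (value 5): max_ending_here = 17, max_so_far = 17
Position 2 (value 15): max_ending_here = 32, max_so_far = 32
Position 3 (value -5): max_ending_here = 27, max_so_far = 32
Position 4 (value -3): max_ending_here = 24, max_so_far = 32
Position 5 (value -8): max_ending_here = 16, max_so_far = 32
Position 6 (value -8): max_ending_here = 8, max_so_far = 32
Position 7 (value 15): max_ending_here = 23, max_so_far = 32

Maximum subarray: [12, 5, 15]
Maximum sum: 32

The maximum subarray is [12, 5, 15] with sum 32. This subarray runs from index 0 to index 2.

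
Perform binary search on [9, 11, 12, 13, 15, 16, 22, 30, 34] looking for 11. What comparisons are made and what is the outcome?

Binary search for 11 in [9, 11, 12, 13, 15, 16, 22, 30, 34]:

lo=0, hi=8, mid=4, arr[mid]=15 -> 15 > 11, search left half
lo=0, hi=3, mid=1, arr[mid]=11 -> Found target at index 1!

Binary search finds 11 at index 1 after 2 comparisons. The search repeatedly halves the search space by comparing with the middle element.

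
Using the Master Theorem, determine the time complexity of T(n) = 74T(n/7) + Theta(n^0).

Master Theorem for T(n) = 74T(n/7) + O(n^0):

a = 74, b = 7, c = 0
log_b(a) = log_7(74) = 2.2119

Case 1: c = 0 < log_7(74) = 2.2119
T(n) = O(n^(log_7 74))

For T(n) = 74T(n/7) + O(n^0): log_7(74) = 2.2119. This is Case 1 of the Master Theorem (c < log_b(a), work dominated by leaves), giving O(n^(log_7 74)).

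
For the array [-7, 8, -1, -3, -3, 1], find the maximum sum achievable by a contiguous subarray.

Using Kadane's algorithm on [-7, 8, -1, -3, -3, 1]:

Scanning through the array:
Position 1 (value 8): max_ending_here = 8, max_so_far = 8
Position 2 (value -1): max_ending_here = 7, max_so_far = 8
Position 3 (value -3): max_ending_here = 4, max_so_far = 8
Position 4 (value -3): max_ending_here = 1, max_so_far = 8
Position 5 (value 1): max_ending_here = 2, max_so_far = 8

Maximum subarray: [8]
Maximum sum: 8

The maximum subarray is [8] with sum 8. This subarray runs from index 1 to index 1.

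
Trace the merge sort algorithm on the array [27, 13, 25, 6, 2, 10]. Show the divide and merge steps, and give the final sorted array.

Merge sort trace:

Split: [27, 13, 25, 6, 2, 10] -> [27, 13, 25] and [6, 2, 10]
  Split: [27, 13, 25] -> [27] and [13, 25]
    Split: [13, 25] -> [13] and [25]
    Merge: [13] + [25] -> [13, 25]
  Merge: [27] + [13, 25] -> [13, 25, 27]
  Split: [6, 2, 10] -> [6] and [2, 10]
    Split: [2, 10] -> [2] and [10]
    Merge: [2] + [10] -> [2, 10]
  Merge: [6] + [2, 10] -> [2, 6, 10]
Merge: [13, 25, 27] + [2, 6, 10] -> [2, 6, 10, 13, 25, 27]

Final sorted array: [2, 6, 10, 13, 25, 27]

The merge sort proceeds by recursively splitting the array and merging sorted halves.
After all merges, the sorted array is [2, 6, 10, 13, 25, 27].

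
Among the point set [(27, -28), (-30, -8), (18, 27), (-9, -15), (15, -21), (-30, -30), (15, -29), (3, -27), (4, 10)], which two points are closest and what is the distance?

Computing all pairwise distances among 9 points:

d((27, -28), (-30, -8)) = 60.407
d((27, -28), (18, 27)) = 55.7315
d((27, -28), (-9, -15)) = 38.2753
d((27, -28), (15, -21)) = 13.8924
d((27, -28), (-30, -30)) = 57.0351
d((27, -28), (15, -29)) = 12.0416
d((27, -28), (3, -27)) = 24.0208
d((27, -28), (4, 10)) = 44.4185
d((-30, -8), (18, 27)) = 59.4054
d((-30, -8), (-9, -15)) = 22.1359
d((-30, -8), (15, -21)) = 46.8402
d((-30, -8), (-30, -30)) = 22.0
d((-30, -8), (15, -29)) = 49.6588
d((-30, -8), (3, -27)) = 38.0789
d((-30, -8), (4, 10)) = 38.4708
d((18, 27), (-9, -15)) = 49.93
d((18, 27), (15, -21)) = 48.0937
d((18, 27), (-30, -30)) = 74.5185
d((18, 27), (15, -29)) = 56.0803
d((18, 27), (3, -27)) = 56.0446
d((18, 27), (4, 10)) = 22.0227
d((-9, -15), (15, -21)) = 24.7386
d((-9, -15), (-30, -30)) = 25.807
d((-9, -15), (15, -29)) = 27.7849
d((-9, -15), (3, -27)) = 16.9706
d((-9, -15), (4, 10)) = 28.178
d((15, -21), (-30, -30)) = 45.8912
d((15, -21), (15, -29)) = 8.0 <-- minimum
d((15, -21), (3, -27)) = 13.4164
d((15, -21), (4, 10)) = 32.8938
d((-30, -30), (15, -29)) = 45.0111
d((-30, -30), (3, -27)) = 33.1361
d((-30, -30), (4, 10)) = 52.4976
d((15, -29), (3, -27)) = 12.1655
d((15, -29), (4, 10)) = 40.5216
d((3, -27), (4, 10)) = 37.0135

Closest pair: (15, -21) and (15, -29) with distance 8.0

The closest pair is (15, -21) and (15, -29) with Euclidean distance 8.0. For 9 points, brute-force pairwise comparison is shown above. For large n, the divide-and-conquer algorithm (sort by x, recurse on halves, check the dividing strip) achieves O(n log n).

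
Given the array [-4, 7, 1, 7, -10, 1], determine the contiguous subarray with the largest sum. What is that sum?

Using Kadane's algorithm on [-4, 7, 1, 7, -10, 1]:

Scanning through the array:
Position 1 (value 7): max_ending_here = 7, max_so_far = 7
Position 2 (value 1): max_ending_here = 8, max_so_far = 8
Position 3 (value 7): max_ending_here = 15, max_so_far = 15
Position 4 (value -10): max_ending_here = 5, max_so_far = 15
Position 5 (value 1): max_ending_here = 6, max_so_far = 15

Maximum subarray: [7, 1, 7]
Maximum sum: 15

The maximum subarray is [7, 1, 7] with sum 15. This subarray runs from index 1 to index 3.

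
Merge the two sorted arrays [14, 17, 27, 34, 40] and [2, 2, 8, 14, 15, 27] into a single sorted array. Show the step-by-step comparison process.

Merging process:

Compare 14 vs 2: take 2 from right. Merged: [2]
Compare 14 vs 2: take 2 from right. Merged: [2, 2]
Compare 14 vs 8: take 8 from right. Merged: [2, 2, 8]
Compare 14 vs 14: take 14 from left. Merged: [2, 2, 8, 14]
Compare 17 vs 14: take 14 from right. Merged: [2, 2, 8, 14, 14]
Compare 17 vs 15: take 15 from right. Merged: [2, 2, 8, 14, 14, 15]
Compare 17 vs 27: take 17 from left. Merged: [2, 2, 8, 14, 14, 15, 17]
Compare 27 vs 27: take 27 from left. Merged: [2, 2, 8, 14, 14, 15, 17, 27]
Compare 34 vs 27: take 27 from right. Merged: [2, 2, 8, 14, 14, 15, 17, 27, 27]
Append remaining from left: [34, 40]. Merged: [2, 2, 8, 14, 14, 15, 17, 27, 27, 34, 40]

Final merged array: [2, 2, 8, 14, 14, 15, 17, 27, 27, 34, 40]
Total comparisons: 9

The merged array is [2, 2, 8, 14, 14, 15, 17, 27, 27, 34, 40], requiring 9 comparisons. The merge step runs in O(n) time where n is the total number of elements.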